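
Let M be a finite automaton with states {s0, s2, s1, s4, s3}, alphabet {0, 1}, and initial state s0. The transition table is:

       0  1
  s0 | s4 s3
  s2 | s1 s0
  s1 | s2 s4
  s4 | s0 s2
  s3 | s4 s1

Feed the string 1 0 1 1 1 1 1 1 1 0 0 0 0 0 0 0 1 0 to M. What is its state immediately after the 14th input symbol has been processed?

s4

start at s0
read '1': s0 → s3
read '0': s3 → s4
read '1': s4 → s2
read '1': s2 → s0
read '1': s0 → s3
read '1': s3 → s1
read '1': s1 → s4
read '1': s4 → s2
read '1': s2 → s0
read '0': s0 → s4
read '0': s4 → s0
read '0': s0 → s4
read '0': s4 → s0
read '0': s0 → s4
After 14 symbols: s4.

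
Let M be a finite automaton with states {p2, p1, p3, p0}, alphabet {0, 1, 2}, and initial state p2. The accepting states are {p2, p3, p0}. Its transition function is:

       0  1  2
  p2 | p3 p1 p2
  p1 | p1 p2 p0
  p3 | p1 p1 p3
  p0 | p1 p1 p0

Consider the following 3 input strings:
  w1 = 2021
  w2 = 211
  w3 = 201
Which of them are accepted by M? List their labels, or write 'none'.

w2

w1: Trace: p2 -2-> p2 -0-> p3 -2-> p3 -1-> p1  → end p1, rejected
w2: Trace: p2 -2-> p2 -1-> p1 -1-> p2  → end p2, accepted
w3: Trace: p2 -2-> p2 -0-> p3 -1-> p1  → end p1, rejected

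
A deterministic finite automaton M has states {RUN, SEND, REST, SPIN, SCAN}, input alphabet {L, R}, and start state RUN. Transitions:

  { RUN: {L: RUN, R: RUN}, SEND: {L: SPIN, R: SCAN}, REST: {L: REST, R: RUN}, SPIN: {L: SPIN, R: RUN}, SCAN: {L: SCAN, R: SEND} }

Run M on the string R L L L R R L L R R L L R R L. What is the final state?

RUN

start at RUN
read 'R': RUN → RUN
read 'L': RUN → RUN
read 'L': RUN → RUN
read 'L': RUN → RUN
read 'R': RUN → RUN
read 'R': RUN → RUN
read 'L': RUN → RUN
read 'L': RUN → RUN
read 'R': RUN → RUN
read 'R': RUN → RUN
read 'L': RUN → RUN
read 'L': RUN → RUN
read 'R': RUN → RUN
read 'R': RUN → RUN
read 'L': RUN → RUN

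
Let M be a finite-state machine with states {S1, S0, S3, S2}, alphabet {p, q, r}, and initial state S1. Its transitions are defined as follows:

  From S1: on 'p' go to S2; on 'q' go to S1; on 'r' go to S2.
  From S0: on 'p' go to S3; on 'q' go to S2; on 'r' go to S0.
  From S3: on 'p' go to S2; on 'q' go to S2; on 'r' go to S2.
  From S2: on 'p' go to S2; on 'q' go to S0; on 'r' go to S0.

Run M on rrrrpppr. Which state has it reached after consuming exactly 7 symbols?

S2

S1 → S2 → S0 → S0 → S0 → S3 → S2 → S2
After 7 symbols: S2.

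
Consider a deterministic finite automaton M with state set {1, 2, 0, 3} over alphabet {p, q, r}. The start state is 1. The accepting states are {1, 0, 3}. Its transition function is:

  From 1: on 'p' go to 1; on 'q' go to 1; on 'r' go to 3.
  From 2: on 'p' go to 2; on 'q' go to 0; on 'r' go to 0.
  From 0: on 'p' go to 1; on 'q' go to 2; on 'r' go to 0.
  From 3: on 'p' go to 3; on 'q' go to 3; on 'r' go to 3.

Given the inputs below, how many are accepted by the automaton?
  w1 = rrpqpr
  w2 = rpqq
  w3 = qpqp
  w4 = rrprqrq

w1: Trace: 1 -r-> 3 -r-> 3 -p-> 3 -q-> 3 -p-> 3 -r-> 3  → end 3, accepted
w2: Trace: 1 -r-> 3 -p-> 3 -q-> 3 -q-> 3  → end 3, accepted
w3: Trace: 1 -q-> 1 -p-> 1 -q-> 1 -p-> 1  → end 1, accepted
w4: Trace: 1 -r-> 3 -r-> 3 -p-> 3 -r-> 3 -q-> 3 -r-> 3 -q-> 3  → end 3, accepted

4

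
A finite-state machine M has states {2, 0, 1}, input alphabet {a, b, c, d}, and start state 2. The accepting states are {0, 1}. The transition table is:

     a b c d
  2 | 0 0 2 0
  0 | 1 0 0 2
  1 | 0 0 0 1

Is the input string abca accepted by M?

Trace: 2 -a-> 0 -b-> 0 -c-> 0 -a-> 1
End state 1 is accepting.

Yes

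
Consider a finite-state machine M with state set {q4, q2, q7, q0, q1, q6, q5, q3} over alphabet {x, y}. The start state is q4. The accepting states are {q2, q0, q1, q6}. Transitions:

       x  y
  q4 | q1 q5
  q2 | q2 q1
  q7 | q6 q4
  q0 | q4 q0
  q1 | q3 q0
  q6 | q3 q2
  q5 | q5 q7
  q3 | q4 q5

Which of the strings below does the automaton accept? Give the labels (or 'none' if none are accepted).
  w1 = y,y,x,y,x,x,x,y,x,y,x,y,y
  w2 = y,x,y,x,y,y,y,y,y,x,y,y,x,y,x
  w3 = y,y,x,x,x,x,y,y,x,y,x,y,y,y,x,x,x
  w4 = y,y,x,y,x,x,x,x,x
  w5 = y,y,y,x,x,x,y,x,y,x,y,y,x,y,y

w2, w4

w1: q4 → q5 → q7 → q6 → q2 → q2 → q2 → q2 → q1 → q3 → q5 → q5 → q7 → q4  → end q4, rejected
w2: q4 → q5 → q5 → q7 → q6 → q2 → q1 → q0 → q0 → q0 → q4 → q5 → q7 → q6 → q2 → q2  → end q2, accepted
w3: q4 → q5 → q7 → q6 → q3 → q4 → q1 → q0 → q0 → q4 → q5 → q5 → q7 → q4 → q5 → q5 → q5 → q5  → end q5, rejected
w4: q4 → q5 → q7 → q6 → q2 → q2 → q2 → q2 → q2 → q2  → end q2, accepted
w5: q4 → q5 → q7 → q4 → q1 → q3 → q4 → q5 → q5 → q7 → q6 → q2 → q1 → q3 → q5 → q7  → end q7, rejected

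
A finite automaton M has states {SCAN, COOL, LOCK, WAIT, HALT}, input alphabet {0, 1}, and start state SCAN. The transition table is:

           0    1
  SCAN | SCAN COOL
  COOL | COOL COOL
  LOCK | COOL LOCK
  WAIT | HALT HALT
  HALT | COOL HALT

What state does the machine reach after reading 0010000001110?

Trace: SCAN -0-> SCAN -0-> SCAN -1-> COOL -0-> COOL -0-> COOL -0-> COOL -0-> COOL -0-> COOL -0-> COOL -1-> COOL -1-> COOL -1-> COOL -0-> COOL

COOL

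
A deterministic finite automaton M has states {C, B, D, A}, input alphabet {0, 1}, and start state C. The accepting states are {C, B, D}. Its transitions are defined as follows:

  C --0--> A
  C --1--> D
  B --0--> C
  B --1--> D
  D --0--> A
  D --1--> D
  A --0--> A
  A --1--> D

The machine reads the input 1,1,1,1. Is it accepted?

C → D → D → D → D
End state D is accepting.

Yes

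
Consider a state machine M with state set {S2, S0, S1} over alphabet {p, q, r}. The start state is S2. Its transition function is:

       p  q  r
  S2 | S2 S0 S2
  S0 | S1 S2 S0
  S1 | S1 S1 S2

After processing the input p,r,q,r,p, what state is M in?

start at S2
read 'p': S2 → S2
read 'r': S2 → S2
read 'q': S2 → S0
read 'r': S0 → S0
read 'p': S0 → S1

S1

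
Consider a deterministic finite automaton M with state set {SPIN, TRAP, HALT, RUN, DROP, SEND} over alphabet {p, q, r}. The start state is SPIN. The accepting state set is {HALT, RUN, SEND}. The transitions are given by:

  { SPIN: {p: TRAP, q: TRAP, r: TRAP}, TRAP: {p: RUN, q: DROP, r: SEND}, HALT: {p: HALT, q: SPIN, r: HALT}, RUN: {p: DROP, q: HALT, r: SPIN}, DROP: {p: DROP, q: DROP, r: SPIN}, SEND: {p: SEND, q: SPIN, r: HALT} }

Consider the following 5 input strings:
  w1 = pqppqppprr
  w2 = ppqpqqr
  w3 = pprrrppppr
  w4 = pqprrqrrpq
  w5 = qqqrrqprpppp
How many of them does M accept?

3

w1:
  start at SPIN
  read 'p': SPIN → TRAP
  read 'q': TRAP → DROP
  read 'p': DROP → DROP
  read 'p': DROP → DROP
  read 'q': DROP → DROP
  read 'p': DROP → DROP
  read 'p': DROP → DROP
  read 'p': DROP → DROP
  read 'r': DROP → SPIN
  read 'r': SPIN → TRAP
  end TRAP, rejected
w2:
  start at SPIN
  read 'p': SPIN → TRAP
  read 'p': TRAP → RUN
  read 'q': RUN → HALT
  read 'p': HALT → HALT
  read 'q': HALT → SPIN
  read 'q': SPIN → TRAP
  read 'r': TRAP → SEND
  end SEND, accepted
w3:
  start at SPIN
  read 'p': SPIN → TRAP
  read 'p': TRAP → RUN
  read 'r': RUN → SPIN
  read 'r': SPIN → TRAP
  read 'r': TRAP → SEND
  read 'p': SEND → SEND
  read 'p': SEND → SEND
  read 'p': SEND → SEND
  read 'p': SEND → SEND
  read 'r': SEND → HALT
  end HALT, accepted
w4:
  start at SPIN
  read 'p': SPIN → TRAP
  read 'q': TRAP → DROP
  read 'p': DROP → DROP
  read 'r': DROP → SPIN
  read 'r': SPIN → TRAP
  read 'q': TRAP → DROP
  read 'r': DROP → SPIN
  read 'r': SPIN → TRAP
  read 'p': TRAP → RUN
  read 'q': RUN → HALT
  end HALT, accepted
w5:
  start at SPIN
  read 'q': SPIN → TRAP
  read 'q': TRAP → DROP
  read 'q': DROP → DROP
  read 'r': DROP → SPIN
  read 'r': SPIN → TRAP
  read 'q': TRAP → DROP
  read 'p': DROP → DROP
  read 'r': DROP → SPIN
  read 'p': SPIN → TRAP
  read 'p': TRAP → RUN
  read 'p': RUN → DROP
  read 'p': DROP → DROP
  end DROP, rejected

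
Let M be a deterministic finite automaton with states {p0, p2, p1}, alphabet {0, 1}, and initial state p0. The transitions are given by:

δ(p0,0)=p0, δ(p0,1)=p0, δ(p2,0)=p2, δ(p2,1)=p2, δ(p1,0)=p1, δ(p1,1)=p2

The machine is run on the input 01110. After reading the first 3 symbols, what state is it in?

p0

p0 → p0 → p0 → p0
After 3 symbols: p0.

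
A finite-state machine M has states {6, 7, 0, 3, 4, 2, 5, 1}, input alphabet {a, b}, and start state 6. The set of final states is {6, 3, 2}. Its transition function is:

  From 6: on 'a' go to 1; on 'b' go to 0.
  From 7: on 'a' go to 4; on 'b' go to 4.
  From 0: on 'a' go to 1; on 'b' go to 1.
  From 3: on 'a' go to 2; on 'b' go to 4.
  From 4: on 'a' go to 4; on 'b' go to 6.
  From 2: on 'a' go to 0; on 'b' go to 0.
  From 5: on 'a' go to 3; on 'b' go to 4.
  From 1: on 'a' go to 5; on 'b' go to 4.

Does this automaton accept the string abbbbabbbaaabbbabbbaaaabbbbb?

start at 6
read 'a': 6 → 1
read 'b': 1 → 4
read 'b': 4 → 6
read 'b': 6 → 0
read 'b': 0 → 1
read 'a': 1 → 5
read 'b': 5 → 4
read 'b': 4 → 6
read 'b': 6 → 0
read 'a': 0 → 1
read 'a': 1 → 5
read 'a': 5 → 3
read 'b': 3 → 4
read 'b': 4 → 6
read 'b': 6 → 0
read 'a': 0 → 1
read 'b': 1 → 4
read 'b': 4 → 6
read 'b': 6 → 0
read 'a': 0 → 1
read 'a': 1 → 5
read 'a': 5 → 3
read 'a': 3 → 2
read 'b': 2 → 0
read 'b': 0 → 1
read 'b': 1 → 4
read 'b': 4 → 6
read 'b': 6 → 0
End state 0 is not accepting.

No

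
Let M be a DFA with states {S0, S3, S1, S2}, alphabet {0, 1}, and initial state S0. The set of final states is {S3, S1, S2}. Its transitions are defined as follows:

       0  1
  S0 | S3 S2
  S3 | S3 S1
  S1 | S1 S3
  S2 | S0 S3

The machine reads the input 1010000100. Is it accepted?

Trace: S0 -1-> S2 -0-> S0 -1-> S2 -0-> S0 -0-> S3 -0-> S3 -0-> S3 -1-> S1 -0-> S1 -0-> S1
End state S1 is accepting.

Yes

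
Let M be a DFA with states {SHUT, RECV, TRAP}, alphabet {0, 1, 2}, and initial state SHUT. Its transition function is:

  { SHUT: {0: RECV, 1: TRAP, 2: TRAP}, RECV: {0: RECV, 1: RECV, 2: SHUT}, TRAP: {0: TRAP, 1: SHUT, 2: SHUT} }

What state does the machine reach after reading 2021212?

SHUT

Trace: SHUT -2-> TRAP -0-> TRAP -2-> SHUT -1-> TRAP -2-> SHUT -1-> TRAP -2-> SHUT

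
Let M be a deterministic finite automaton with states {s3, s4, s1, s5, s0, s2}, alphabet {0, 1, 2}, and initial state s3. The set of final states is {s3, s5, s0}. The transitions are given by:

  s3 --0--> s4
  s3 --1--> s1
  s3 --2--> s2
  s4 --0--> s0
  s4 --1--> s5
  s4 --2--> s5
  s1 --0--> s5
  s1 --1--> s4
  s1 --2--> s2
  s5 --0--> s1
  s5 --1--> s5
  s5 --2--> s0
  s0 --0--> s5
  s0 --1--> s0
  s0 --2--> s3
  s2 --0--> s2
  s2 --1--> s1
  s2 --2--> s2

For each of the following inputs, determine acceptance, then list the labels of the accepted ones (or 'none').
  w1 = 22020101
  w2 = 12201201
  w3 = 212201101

w1:
  start at s3
  read '2': s3 → s2
  read '2': s2 → s2
  read '0': s2 → s2
  read '2': s2 → s2
  read '0': s2 → s2
  read '1': s2 → s1
  read '0': s1 → s5
  read '1': s5 → s5
  end s5, accepted
w2:
  start at s3
  read '1': s3 → s1
  read '2': s1 → s2
  read '2': s2 → s2
  read '0': s2 → s2
  read '1': s2 → s1
  read '2': s1 → s2
  read '0': s2 → s2
  read '1': s2 → s1
  end s1, rejected
w3:
  start at s3
  read '2': s3 → s2
  read '1': s2 → s1
  read '2': s1 → s2
  read '2': s2 → s2
  read '0': s2 → s2
  read '1': s2 → s1
  read '1': s1 → s4
  read '0': s4 → s0
  read '1': s0 → s0
  end s0, accepted

w1, w3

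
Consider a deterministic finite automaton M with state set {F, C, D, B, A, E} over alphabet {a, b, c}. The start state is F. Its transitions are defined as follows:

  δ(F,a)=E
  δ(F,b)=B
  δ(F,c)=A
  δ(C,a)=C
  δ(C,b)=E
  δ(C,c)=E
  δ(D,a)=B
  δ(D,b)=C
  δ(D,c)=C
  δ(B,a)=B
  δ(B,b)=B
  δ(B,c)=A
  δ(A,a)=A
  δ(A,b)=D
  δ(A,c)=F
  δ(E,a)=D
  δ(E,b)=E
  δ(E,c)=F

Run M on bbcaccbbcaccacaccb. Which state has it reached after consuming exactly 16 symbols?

E

start at F
read 'b': F → B
read 'b': B → B
read 'c': B → A
read 'a': A → A
read 'c': A → F
read 'c': F → A
read 'b': A → D
read 'b': D → C
read 'c': C → E
read 'a': E → D
read 'c': D → C
read 'c': C → E
read 'a': E → D
read 'c': D → C
read 'a': C → C
read 'c': C → E
After 16 symbols: E.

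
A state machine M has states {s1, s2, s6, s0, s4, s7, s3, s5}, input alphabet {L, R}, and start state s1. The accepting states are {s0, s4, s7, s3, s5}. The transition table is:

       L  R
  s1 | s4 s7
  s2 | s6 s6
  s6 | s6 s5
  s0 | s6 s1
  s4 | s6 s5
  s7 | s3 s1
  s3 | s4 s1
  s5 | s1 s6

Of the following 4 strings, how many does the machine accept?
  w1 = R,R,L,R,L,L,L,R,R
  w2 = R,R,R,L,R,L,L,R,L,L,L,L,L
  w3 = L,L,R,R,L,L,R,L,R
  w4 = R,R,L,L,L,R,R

w1:
  start at s1
  read 'R': s1 → s7
  read 'R': s7 → s1
  read 'L': s1 → s4
  read 'R': s4 → s5
  read 'L': s5 → s1
  read 'L': s1 → s4
  read 'L': s4 → s6
  read 'R': s6 → s5
  read 'R': s5 → s6
  end s6, rejected
w2:
  start at s1
  read 'R': s1 → s7
  read 'R': s7 → s1
  read 'R': s1 → s7
  read 'L': s7 → s3
  read 'R': s3 → s1
  read 'L': s1 → s4
  read 'L': s4 → s6
  read 'R': s6 → s5
  read 'L': s5 → s1
  read 'L': s1 → s4
  read 'L': s4 → s6
  read 'L': s6 → s6
  read 'L': s6 → s6
  end s6, rejected
w3:
  start at s1
  read 'L': s1 → s4
  read 'L': s4 → s6
  read 'R': s6 → s5
  read 'R': s5 → s6
  read 'L': s6 → s6
  read 'L': s6 → s6
  read 'R': s6 → s5
  read 'L': s5 → s1
  read 'R': s1 → s7
  end s7, accepted
w4:
  start at s1
  read 'R': s1 → s7
  read 'R': s7 → s1
  read 'L': s1 → s4
  read 'L': s4 → s6
  read 'L': s6 → s6
  read 'R': s6 → s5
  read 'R': s5 → s6
  end s6, rejected

1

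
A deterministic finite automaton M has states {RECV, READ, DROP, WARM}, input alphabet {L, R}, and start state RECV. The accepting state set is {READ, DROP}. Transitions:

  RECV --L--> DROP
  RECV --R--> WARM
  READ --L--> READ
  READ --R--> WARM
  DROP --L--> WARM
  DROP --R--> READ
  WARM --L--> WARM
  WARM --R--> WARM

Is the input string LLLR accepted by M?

RECV → DROP → WARM → WARM → WARM
End state WARM is not accepting.

No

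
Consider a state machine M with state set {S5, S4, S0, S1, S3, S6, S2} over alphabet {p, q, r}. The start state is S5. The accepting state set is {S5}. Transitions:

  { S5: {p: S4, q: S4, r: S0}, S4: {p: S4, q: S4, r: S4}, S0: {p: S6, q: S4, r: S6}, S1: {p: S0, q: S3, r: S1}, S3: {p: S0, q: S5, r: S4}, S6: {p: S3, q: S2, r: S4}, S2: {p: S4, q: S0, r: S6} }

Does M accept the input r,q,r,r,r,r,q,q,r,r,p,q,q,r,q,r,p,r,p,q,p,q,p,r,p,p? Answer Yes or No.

start at S5
read 'r': S5 → S0
read 'q': S0 → S4
read 'r': S4 → S4
read 'r': S4 → S4
read 'r': S4 → S4
read 'r': S4 → S4
read 'q': S4 → S4
read 'q': S4 → S4
read 'r': S4 → S4
read 'r': S4 → S4
read 'p': S4 → S4
read 'q': S4 → S4
read 'q': S4 → S4
read 'r': S4 → S4
read 'q': S4 → S4
read 'r': S4 → S4
read 'p': S4 → S4
read 'r': S4 → S4
read 'p': S4 → S4
read 'q': S4 → S4
read 'p': S4 → S4
read 'q': S4 → S4
read 'p': S4 → S4
read 'r': S4 → S4
read 'p': S4 → S4
read 'p': S4 → S4
End state S4 is not accepting.

No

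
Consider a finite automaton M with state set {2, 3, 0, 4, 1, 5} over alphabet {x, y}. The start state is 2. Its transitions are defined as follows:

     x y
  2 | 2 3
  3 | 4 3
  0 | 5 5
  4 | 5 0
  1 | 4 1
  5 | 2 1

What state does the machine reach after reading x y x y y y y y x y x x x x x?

2

start at 2
read 'x': 2 → 2
read 'y': 2 → 3
read 'x': 3 → 4
read 'y': 4 → 0
read 'y': 0 → 5
read 'y': 5 → 1
read 'y': 1 → 1
read 'y': 1 → 1
read 'x': 1 → 4
read 'y': 4 → 0
read 'x': 0 → 5
read 'x': 5 → 2
read 'x': 2 → 2
read 'x': 2 → 2
read 'x': 2 → 2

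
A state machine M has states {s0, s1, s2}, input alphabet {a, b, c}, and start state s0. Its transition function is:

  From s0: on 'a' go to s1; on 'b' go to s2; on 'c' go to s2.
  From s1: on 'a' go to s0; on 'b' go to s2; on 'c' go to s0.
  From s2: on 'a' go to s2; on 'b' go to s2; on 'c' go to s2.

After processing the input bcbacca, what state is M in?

start at s0
read 'b': s0 → s2
read 'c': s2 → s2
read 'b': s2 → s2
read 'a': s2 → s2
read 'c': s2 → s2
read 'c': s2 → s2
read 'a': s2 → s2

s2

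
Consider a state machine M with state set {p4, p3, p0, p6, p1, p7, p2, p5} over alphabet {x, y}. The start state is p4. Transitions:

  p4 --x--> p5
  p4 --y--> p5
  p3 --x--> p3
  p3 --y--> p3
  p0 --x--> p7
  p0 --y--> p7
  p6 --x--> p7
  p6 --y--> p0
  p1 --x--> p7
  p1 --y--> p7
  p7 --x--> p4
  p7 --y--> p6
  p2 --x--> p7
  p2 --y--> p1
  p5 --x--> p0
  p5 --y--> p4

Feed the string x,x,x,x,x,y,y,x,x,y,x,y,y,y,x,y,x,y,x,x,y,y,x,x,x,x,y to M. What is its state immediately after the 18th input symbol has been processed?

p7

Trace: p4 -x-> p5 -x-> p0 -x-> p7 -x-> p4 -x-> p5 -y-> p4 -y-> p5 -x-> p0 -x-> p7 -y-> p6 -x-> p7 -y-> p6 -y-> p0 -y-> p7 -x-> p4 -y-> p5 -x-> p0 -y-> p7
After 18 symbols: p7.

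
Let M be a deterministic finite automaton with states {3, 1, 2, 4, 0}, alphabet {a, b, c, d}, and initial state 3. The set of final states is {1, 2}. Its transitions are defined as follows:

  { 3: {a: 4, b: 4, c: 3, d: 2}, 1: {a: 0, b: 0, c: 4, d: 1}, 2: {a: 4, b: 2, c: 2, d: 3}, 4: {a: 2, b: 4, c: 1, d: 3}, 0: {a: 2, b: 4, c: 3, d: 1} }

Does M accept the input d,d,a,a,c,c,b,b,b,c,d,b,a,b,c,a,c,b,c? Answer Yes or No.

start at 3
read 'd': 3 → 2
read 'd': 2 → 3
read 'a': 3 → 4
read 'a': 4 → 2
read 'c': 2 → 2
read 'c': 2 → 2
read 'b': 2 → 2
read 'b': 2 → 2
read 'b': 2 → 2
read 'c': 2 → 2
read 'd': 2 → 3
read 'b': 3 → 4
read 'a': 4 → 2
read 'b': 2 → 2
read 'c': 2 → 2
read 'a': 2 → 4
read 'c': 4 → 1
read 'b': 1 → 0
read 'c': 0 → 3
End state 3 is not accepting.

No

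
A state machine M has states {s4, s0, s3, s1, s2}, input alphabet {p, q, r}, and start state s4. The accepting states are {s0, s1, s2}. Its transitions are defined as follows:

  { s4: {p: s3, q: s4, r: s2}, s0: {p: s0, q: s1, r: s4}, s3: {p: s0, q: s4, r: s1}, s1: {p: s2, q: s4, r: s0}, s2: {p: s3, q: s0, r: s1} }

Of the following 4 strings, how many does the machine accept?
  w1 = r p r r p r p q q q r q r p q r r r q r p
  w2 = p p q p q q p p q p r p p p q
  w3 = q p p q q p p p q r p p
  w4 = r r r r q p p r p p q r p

4

w1: s4 → s2 → s3 → s1 → s0 → s0 → s4 → s3 → s4 → s4 → s4 → s2 → s0 → s4 → s3 → s4 → s2 → s1 → s0 → s1 → s0 → s0  → end s0, accepted
w2: s4 → s3 → s0 → s1 → s2 → s0 → s1 → s2 → s3 → s4 → s3 → s1 → s2 → s3 → s0 → s1  → end s1, accepted
w3: s4 → s4 → s3 → s0 → s1 → s4 → s3 → s0 → s0 → s1 → s0 → s0 → s0  → end s0, accepted
w4: s4 → s2 → s1 → s0 → s4 → s4 → s3 → s0 → s4 → s3 → s0 → s1 → s0 → s0  → end s0, accepted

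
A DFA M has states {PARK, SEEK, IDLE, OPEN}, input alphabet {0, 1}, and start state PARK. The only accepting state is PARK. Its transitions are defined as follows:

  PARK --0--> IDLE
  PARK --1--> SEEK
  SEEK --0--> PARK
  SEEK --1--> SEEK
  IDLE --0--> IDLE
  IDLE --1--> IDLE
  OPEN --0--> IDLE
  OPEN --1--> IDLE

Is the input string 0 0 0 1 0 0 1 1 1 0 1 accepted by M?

No

Trace: PARK -0-> IDLE -0-> IDLE -0-> IDLE -1-> IDLE -0-> IDLE -0-> IDLE -1-> IDLE -1-> IDLE -1-> IDLE -0-> IDLE -1-> IDLE
End state IDLE is not accepting.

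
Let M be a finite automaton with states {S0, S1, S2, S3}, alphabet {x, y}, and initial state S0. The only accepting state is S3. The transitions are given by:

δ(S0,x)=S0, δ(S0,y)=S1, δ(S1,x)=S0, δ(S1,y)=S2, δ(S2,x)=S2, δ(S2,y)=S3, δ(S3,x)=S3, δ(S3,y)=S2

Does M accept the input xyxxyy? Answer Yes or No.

No

start at S0
read 'x': S0 → S0
read 'y': S0 → S1
read 'x': S1 → S0
read 'x': S0 → S0
read 'y': S0 → S1
read 'y': S1 → S2
End state S2 is not accepting.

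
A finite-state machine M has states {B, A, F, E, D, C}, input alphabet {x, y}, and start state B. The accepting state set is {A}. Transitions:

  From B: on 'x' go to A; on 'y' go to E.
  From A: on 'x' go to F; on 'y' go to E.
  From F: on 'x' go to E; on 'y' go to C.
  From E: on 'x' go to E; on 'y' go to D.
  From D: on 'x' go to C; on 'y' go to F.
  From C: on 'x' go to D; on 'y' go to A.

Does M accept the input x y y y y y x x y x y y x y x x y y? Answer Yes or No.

start at B
read 'x': B → A
read 'y': A → E
read 'y': E → D
read 'y': D → F
read 'y': F → C
read 'y': C → A
read 'x': A → F
read 'x': F → E
read 'y': E → D
read 'x': D → C
read 'y': C → A
read 'y': A → E
read 'x': E → E
read 'y': E → D
read 'x': D → C
read 'x': C → D
read 'y': D → F
read 'y': F → C
End state C is not accepting.

No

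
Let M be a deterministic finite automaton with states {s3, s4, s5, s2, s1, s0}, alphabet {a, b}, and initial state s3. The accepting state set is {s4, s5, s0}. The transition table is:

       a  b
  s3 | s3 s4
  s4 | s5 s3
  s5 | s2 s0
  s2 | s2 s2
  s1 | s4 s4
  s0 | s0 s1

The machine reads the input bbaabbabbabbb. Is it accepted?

Yes

s3 → s4 → s3 → s3 → s3 → s4 → s3 → s3 → s4 → s3 → s3 → s4 → s3 → s4
End state s4 is accepting.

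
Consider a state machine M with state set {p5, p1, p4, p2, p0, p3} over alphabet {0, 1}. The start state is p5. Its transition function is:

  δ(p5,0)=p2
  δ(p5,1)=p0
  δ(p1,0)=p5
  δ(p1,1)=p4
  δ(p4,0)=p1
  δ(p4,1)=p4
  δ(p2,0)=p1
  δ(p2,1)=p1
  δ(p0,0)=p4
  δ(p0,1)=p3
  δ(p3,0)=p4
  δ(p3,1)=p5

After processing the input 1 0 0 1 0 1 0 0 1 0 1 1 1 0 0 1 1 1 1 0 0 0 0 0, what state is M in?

p5 → p0 → p4 → p1 → p4 → p1 → p4 → p1 → p5 → p0 → p4 → p4 → p4 → p4 → p1 → p5 → p0 → p3 → p5 → p0 → p4 → p1 → p5 → p2 → p1

p1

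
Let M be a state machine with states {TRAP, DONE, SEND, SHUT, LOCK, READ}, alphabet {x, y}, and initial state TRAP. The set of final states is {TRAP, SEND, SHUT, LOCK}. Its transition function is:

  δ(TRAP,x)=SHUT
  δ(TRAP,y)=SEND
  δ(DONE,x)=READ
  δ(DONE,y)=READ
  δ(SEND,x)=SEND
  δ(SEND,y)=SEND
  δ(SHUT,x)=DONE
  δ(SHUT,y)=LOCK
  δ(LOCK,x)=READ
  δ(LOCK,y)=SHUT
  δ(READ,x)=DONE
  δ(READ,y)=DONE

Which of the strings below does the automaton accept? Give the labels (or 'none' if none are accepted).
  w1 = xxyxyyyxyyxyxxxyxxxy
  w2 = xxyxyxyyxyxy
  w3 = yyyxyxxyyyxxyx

w1: TRAP → SHUT → DONE → READ → DONE → READ → DONE → READ → DONE → READ → DONE → READ → DONE → READ → DONE → READ → DONE → READ → DONE → READ → DONE  → end DONE, rejected
w2: TRAP → SHUT → DONE → READ → DONE → READ → DONE → READ → DONE → READ → DONE → READ → DONE  → end DONE, rejected
w3: TRAP → SEND → SEND → SEND → SEND → SEND → SEND → SEND → SEND → SEND → SEND → SEND → SEND → SEND → SEND  → end SEND, accepted

w3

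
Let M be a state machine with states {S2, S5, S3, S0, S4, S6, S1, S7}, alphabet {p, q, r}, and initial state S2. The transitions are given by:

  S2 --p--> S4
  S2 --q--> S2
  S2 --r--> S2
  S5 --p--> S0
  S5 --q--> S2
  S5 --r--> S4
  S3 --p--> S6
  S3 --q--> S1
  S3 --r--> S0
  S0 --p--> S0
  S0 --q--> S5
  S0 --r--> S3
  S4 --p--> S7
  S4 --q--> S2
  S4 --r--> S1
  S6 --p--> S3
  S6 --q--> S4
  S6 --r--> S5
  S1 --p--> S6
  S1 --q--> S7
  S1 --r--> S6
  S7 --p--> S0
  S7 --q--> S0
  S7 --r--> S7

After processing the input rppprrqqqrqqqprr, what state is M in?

S6

S2 → S2 → S4 → S7 → S0 → S3 → S0 → S5 → S2 → S2 → S2 → S2 → S2 → S2 → S4 → S1 → S6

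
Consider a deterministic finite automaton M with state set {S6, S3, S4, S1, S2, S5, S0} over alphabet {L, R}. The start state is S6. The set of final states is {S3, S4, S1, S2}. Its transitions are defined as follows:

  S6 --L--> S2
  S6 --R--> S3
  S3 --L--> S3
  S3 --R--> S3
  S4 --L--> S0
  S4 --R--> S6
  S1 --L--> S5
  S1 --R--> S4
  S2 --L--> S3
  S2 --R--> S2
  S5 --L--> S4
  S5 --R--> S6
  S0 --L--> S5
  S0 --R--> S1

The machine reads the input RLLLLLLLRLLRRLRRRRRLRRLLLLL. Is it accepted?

start at S6
read 'R': S6 → S3
read 'L': S3 → S3
read 'L': S3 → S3
read 'L': S3 → S3
read 'L': S3 → S3
read 'L': S3 → S3
read 'L': S3 → S3
read 'L': S3 → S3
read 'R': S3 → S3
read 'L': S3 → S3
read 'L': S3 → S3
read 'R': S3 → S3
read 'R': S3 → S3
read 'L': S3 → S3
read 'R': S3 → S3
read 'R': S3 → S3
read 'R': S3 → S3
read 'R': S3 → S3
read 'R': S3 → S3
read 'L': S3 → S3
read 'R': S3 → S3
read 'R': S3 → S3
read 'L': S3 → S3
read 'L': S3 → S3
read 'L': S3 → S3
read 'L': S3 → S3
read 'L': S3 → S3
End state S3 is accepting.

Yes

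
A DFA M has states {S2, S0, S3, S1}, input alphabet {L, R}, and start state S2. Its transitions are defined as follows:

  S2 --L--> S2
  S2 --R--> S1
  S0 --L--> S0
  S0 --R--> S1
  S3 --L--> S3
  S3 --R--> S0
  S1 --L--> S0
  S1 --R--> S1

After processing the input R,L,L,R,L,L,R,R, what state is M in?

start at S2
read 'R': S2 → S1
read 'L': S1 → S0
read 'L': S0 → S0
read 'R': S0 → S1
read 'L': S1 → S0
read 'L': S0 → S0
read 'R': S0 → S1
read 'R': S1 → S1

S1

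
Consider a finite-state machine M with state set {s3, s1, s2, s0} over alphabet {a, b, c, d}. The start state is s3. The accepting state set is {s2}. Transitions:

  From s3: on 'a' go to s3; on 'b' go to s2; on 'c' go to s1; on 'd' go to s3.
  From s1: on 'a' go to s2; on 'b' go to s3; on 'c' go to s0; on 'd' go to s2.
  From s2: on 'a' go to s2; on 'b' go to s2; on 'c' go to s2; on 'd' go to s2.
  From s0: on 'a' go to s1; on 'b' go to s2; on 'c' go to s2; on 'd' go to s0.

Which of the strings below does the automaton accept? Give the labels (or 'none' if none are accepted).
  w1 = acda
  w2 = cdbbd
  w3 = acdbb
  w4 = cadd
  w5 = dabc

w1: s3 → s3 → s1 → s2 → s2  → end s2, accepted
w2: s3 → s1 → s2 → s2 → s2 → s2  → end s2, accepted
w3: s3 → s3 → s1 → s2 → s2 → s2  → end s2, accepted
w4: s3 → s1 → s2 → s2 → s2  → end s2, accepted
w5: s3 → s3 → s3 → s2 → s2  → end s2, accepted

w1, w2, w3, w4, w5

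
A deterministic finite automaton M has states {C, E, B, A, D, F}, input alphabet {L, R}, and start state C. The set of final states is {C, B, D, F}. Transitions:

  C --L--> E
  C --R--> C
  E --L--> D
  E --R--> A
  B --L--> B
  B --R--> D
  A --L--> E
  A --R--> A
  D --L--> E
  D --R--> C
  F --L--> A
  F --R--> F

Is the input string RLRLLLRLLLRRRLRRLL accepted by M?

Trace: C -R-> C -L-> E -R-> A -L-> E -L-> D -L-> E -R-> A -L-> E -L-> D -L-> E -R-> A -R-> A -R-> A -L-> E -R-> A -R-> A -L-> E -L-> D
End state D is accepting.

Yes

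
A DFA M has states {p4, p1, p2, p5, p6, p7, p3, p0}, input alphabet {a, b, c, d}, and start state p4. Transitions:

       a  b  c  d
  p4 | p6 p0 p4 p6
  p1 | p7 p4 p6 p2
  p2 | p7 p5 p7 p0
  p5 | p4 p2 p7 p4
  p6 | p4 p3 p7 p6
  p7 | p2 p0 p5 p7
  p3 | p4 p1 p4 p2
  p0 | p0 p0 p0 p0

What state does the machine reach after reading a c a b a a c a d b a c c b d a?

p4 → p6 → p7 → p2 → p5 → p4 → p6 → p7 → p2 → p0 → p0 → p0 → p0 → p0 → p0 → p0 → p0

p0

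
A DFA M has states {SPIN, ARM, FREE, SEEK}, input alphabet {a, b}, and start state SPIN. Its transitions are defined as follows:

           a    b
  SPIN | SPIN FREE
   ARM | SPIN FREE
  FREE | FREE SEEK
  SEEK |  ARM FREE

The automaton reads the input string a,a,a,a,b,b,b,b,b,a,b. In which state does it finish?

SPIN → SPIN → SPIN → SPIN → SPIN → FREE → SEEK → FREE → SEEK → FREE → FREE → SEEK

SEEK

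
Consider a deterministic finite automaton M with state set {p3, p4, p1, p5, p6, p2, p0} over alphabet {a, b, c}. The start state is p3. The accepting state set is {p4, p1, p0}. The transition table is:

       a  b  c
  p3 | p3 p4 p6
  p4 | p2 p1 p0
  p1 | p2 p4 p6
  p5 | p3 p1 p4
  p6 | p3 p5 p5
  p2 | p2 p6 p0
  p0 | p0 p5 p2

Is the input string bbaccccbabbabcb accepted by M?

Yes

start at p3
read 'b': p3 → p4
read 'b': p4 → p1
read 'a': p1 → p2
read 'c': p2 → p0
read 'c': p0 → p2
read 'c': p2 → p0
read 'c': p0 → p2
read 'b': p2 → p6
read 'a': p6 → p3
read 'b': p3 → p4
read 'b': p4 → p1
read 'a': p1 → p2
read 'b': p2 → p6
read 'c': p6 → p5
read 'b': p5 → p1
End state p1 is accepting.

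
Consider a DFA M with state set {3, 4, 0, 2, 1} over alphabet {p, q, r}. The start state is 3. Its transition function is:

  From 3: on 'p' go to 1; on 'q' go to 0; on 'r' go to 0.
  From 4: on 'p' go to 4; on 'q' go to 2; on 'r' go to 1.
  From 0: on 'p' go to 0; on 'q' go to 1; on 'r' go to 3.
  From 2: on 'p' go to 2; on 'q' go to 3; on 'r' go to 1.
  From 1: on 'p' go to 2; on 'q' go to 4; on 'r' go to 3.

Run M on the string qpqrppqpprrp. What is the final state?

3 → 0 → 0 → 1 → 3 → 1 → 2 → 3 → 1 → 2 → 1 → 3 → 1

1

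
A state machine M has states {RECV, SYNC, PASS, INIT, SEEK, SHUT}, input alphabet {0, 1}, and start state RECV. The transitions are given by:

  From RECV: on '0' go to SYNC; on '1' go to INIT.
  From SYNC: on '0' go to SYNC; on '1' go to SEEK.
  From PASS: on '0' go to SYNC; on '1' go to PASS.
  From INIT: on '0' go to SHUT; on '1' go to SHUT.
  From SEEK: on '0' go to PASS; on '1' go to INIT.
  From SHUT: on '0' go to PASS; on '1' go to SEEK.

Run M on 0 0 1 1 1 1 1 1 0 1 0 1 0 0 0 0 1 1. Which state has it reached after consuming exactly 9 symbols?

PASS

start at RECV
read '0': RECV → SYNC
read '0': SYNC → SYNC
read '1': SYNC → SEEK
read '1': SEEK → INIT
read '1': INIT → SHUT
read '1': SHUT → SEEK
read '1': SEEK → INIT
read '1': INIT → SHUT
read '0': SHUT → PASS
After 9 symbols: PASS.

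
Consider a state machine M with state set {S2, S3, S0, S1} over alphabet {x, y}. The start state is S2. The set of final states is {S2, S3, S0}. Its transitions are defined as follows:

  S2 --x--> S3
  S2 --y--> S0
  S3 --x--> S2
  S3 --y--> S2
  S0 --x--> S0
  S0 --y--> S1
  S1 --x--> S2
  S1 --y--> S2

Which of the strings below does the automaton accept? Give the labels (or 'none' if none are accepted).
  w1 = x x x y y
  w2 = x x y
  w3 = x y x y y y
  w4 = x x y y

w1, w2

w1: S2 → S3 → S2 → S3 → S2 → S0  → end S0, accepted
w2: S2 → S3 → S2 → S0  → end S0, accepted
w3: S2 → S3 → S2 → S3 → S2 → S0 → S1  → end S1, rejected
w4: S2 → S3 → S2 → S0 → S1  → end S1, rejected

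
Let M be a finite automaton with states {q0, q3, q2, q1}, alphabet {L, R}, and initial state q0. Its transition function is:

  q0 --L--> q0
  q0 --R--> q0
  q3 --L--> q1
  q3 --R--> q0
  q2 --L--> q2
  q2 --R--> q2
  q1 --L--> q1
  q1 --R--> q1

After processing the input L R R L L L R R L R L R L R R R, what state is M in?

start at q0
read 'L': q0 → q0
read 'R': q0 → q0
read 'R': q0 → q0
read 'L': q0 → q0
read 'L': q0 → q0
read 'L': q0 → q0
read 'R': q0 → q0
read 'R': q0 → q0
read 'L': q0 → q0
read 'R': q0 → q0
read 'L': q0 → q0
read 'R': q0 → q0
read 'L': q0 → q0
read 'R': q0 → q0
read 'R': q0 → q0
read 'R': q0 → q0

q0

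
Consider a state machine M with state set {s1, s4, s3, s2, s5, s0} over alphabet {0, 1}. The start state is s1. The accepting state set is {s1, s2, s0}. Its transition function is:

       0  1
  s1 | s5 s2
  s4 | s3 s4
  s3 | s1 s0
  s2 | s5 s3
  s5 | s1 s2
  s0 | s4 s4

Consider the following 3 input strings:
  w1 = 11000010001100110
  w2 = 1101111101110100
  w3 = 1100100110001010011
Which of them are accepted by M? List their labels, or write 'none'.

w1

w1:
  start at s1
  read '1': s1 → s2
  read '1': s2 → s3
  read '0': s3 → s1
  read '0': s1 → s5
  read '0': s5 → s1
  read '0': s1 → s5
  read '1': s5 → s2
  read '0': s2 → s5
  read '0': s5 → s1
  read '0': s1 → s5
  read '1': s5 → s2
  read '1': s2 → s3
  read '0': s3 → s1
  read '0': s1 → s5
  read '1': s5 → s2
  read '1': s2 → s3
  read '0': s3 → s1
  end s1, accepted
w2:
  start at s1
  read '1': s1 → s2
  read '1': s2 → s3
  read '0': s3 → s1
  read '1': s1 → s2
  read '1': s2 → s3
  read '1': s3 → s0
  read '1': s0 → s4
  read '1': s4 → s4
  read '0': s4 → s3
  read '1': s3 → s0
  read '1': s0 → s4
  read '1': s4 → s4
  read '0': s4 → s3
  read '1': s3 → s0
  read '0': s0 → s4
  read '0': s4 → s3
  end s3, rejected
w3:
  start at s1
  read '1': s1 → s2
  read '1': s2 → s3
  read '0': s3 → s1
  read '0': s1 → s5
  read '1': s5 → s2
  read '0': s2 → s5
  read '0': s5 → s1
  read '1': s1 → s2
  read '1': s2 → s3
  read '0': s3 → s1
  read '0': s1 → s5
  read '0': s5 → s1
  read '1': s1 → s2
  read '0': s2 → s5
  read '1': s5 → s2
  read '0': s2 → s5
  read '0': s5 → s1
  read '1': s1 → s2
  read '1': s2 → s3
  end s3, rejected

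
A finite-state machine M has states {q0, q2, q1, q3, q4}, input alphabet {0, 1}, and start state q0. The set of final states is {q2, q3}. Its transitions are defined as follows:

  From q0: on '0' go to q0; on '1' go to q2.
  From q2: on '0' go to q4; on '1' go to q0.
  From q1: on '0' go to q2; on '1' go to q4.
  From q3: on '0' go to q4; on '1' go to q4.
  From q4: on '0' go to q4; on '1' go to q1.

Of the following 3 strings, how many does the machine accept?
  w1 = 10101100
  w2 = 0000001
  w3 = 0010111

1

w1: Trace: q0 -1-> q2 -0-> q4 -1-> q1 -0-> q2 -1-> q0 -1-> q2 -0-> q4 -0-> q4  → end q4, rejected
w2: Trace: q0 -0-> q0 -0-> q0 -0-> q0 -0-> q0 -0-> q0 -0-> q0 -1-> q2  → end q2, accepted
w3: Trace: q0 -0-> q0 -0-> q0 -1-> q2 -0-> q4 -1-> q1 -1-> q4 -1-> q1  → end q1, rejected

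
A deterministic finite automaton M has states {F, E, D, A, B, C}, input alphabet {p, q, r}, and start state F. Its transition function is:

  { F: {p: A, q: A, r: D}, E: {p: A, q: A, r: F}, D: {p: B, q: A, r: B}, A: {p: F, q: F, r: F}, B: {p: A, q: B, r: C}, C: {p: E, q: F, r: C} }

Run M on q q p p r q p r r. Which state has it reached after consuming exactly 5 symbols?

D

start at F
read 'q': F → A
read 'q': A → F
read 'p': F → A
read 'p': A → F
read 'r': F → D
After 5 symbols: D.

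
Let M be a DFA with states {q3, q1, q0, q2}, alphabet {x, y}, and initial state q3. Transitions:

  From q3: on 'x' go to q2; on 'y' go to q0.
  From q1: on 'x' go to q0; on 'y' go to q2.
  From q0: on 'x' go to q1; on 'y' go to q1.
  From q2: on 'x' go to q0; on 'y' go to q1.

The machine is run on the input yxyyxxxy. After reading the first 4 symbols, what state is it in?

q1

start at q3
read 'y': q3 → q0
read 'x': q0 → q1
read 'y': q1 → q2
read 'y': q2 → q1
After 4 symbols: q1.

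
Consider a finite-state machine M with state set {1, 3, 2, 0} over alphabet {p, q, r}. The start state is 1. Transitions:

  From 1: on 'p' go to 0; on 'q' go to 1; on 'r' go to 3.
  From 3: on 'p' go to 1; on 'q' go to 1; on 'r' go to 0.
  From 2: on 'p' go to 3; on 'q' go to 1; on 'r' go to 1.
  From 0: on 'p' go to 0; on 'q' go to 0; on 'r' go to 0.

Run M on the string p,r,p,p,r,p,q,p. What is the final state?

start at 1
read 'p': 1 → 0
read 'r': 0 → 0
read 'p': 0 → 0
read 'p': 0 → 0
read 'r': 0 → 0
read 'p': 0 → 0
read 'q': 0 → 0
read 'p': 0 → 0

0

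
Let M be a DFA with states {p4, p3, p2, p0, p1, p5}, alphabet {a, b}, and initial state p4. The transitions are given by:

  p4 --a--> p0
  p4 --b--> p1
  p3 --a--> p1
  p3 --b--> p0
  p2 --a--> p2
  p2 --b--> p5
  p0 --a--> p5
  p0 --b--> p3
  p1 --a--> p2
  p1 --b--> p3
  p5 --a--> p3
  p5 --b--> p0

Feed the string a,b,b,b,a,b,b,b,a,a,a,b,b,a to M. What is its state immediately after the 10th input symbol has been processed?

p2

Trace: p4 -a-> p0 -b-> p3 -b-> p0 -b-> p3 -a-> p1 -b-> p3 -b-> p0 -b-> p3 -a-> p1 -a-> p2
After 10 symbols: p2.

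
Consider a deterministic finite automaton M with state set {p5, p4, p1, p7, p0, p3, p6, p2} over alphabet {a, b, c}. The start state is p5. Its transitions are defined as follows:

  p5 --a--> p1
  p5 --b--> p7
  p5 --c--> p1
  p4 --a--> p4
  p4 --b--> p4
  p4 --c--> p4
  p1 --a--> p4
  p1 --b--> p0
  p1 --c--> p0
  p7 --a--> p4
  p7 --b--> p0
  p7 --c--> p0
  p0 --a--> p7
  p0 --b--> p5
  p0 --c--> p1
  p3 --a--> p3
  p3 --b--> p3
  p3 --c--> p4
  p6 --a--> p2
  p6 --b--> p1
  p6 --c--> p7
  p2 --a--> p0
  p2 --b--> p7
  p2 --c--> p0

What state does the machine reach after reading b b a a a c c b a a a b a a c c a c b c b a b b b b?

start at p5
read 'b': p5 → p7
read 'b': p7 → p0
read 'a': p0 → p7
read 'a': p7 → p4
read 'a': p4 → p4
read 'c': p4 → p4
read 'c': p4 → p4
read 'b': p4 → p4
read 'a': p4 → p4
read 'a': p4 → p4
read 'a': p4 → p4
read 'b': p4 → p4
read 'a': p4 → p4
read 'a': p4 → p4
read 'c': p4 → p4
read 'c': p4 → p4
read 'a': p4 → p4
read 'c': p4 → p4
read 'b': p4 → p4
read 'c': p4 → p4
read 'b': p4 → p4
read 'a': p4 → p4
read 'b': p4 → p4
read 'b': p4 → p4
read 'b': p4 → p4
read 'b': p4 → p4

p4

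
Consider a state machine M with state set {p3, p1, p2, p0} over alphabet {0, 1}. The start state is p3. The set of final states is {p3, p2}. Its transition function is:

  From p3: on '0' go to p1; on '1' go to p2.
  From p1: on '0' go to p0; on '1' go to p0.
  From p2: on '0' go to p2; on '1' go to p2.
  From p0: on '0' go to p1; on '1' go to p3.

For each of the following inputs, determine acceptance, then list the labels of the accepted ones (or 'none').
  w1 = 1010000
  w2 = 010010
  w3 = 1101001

w1, w3

w1: p3 → p2 → p2 → p2 → p2 → p2 → p2 → p2  → end p2, accepted
w2: p3 → p1 → p0 → p1 → p0 → p3 → p1  → end p1, rejected
w3: p3 → p2 → p2 → p2 → p2 → p2 → p2 → p2  → end p2, accepted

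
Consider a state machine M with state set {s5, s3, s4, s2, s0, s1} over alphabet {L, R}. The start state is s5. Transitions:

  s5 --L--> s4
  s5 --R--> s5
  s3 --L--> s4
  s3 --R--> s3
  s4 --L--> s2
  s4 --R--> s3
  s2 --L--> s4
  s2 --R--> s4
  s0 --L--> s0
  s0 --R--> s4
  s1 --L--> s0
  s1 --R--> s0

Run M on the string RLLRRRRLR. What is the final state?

s3

Trace: s5 -R-> s5 -L-> s4 -L-> s2 -R-> s4 -R-> s3 -R-> s3 -R-> s3 -L-> s4 -R-> s3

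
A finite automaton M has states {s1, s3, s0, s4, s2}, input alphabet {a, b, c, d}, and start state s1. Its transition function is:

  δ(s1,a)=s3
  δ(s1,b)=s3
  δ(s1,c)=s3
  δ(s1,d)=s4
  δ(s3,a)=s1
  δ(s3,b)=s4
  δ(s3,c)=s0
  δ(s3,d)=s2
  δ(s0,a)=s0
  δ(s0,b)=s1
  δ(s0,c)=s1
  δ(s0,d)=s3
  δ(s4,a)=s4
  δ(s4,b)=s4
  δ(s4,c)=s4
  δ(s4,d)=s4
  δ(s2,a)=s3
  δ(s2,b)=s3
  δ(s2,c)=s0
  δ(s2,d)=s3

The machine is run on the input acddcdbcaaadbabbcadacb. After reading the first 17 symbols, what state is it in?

start at s1
read 'a': s1 → s3
read 'c': s3 → s0
read 'd': s0 → s3
read 'd': s3 → s2
read 'c': s2 → s0
read 'd': s0 → s3
read 'b': s3 → s4
read 'c': s4 → s4
read 'a': s4 → s4
read 'a': s4 → s4
read 'a': s4 → s4
read 'd': s4 → s4
read 'b': s4 → s4
read 'a': s4 → s4
read 'b': s4 → s4
read 'b': s4 → s4
read 'c': s4 → s4
After 17 symbols: s4.

s4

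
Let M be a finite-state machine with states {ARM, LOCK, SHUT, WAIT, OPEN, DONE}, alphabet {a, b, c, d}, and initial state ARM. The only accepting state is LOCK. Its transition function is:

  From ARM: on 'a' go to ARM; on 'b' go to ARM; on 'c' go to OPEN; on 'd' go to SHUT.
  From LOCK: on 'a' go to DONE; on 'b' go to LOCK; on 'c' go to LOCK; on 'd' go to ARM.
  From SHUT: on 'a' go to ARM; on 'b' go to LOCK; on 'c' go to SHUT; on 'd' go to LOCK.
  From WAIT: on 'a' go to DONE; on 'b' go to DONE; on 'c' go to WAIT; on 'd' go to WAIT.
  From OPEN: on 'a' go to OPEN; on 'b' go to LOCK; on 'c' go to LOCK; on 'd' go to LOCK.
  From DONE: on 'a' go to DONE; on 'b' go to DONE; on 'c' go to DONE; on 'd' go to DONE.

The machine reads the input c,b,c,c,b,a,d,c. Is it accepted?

start at ARM
read 'c': ARM → OPEN
read 'b': OPEN → LOCK
read 'c': LOCK → LOCK
read 'c': LOCK → LOCK
read 'b': LOCK → LOCK
read 'a': LOCK → DONE
read 'd': DONE → DONE
read 'c': DONE → DONE
End state DONE is not accepting.

No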